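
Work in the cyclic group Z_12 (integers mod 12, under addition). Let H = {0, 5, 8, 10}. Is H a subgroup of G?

No

8 ∈ H but its inverse 4 ∉ H, so H is not a subgroup.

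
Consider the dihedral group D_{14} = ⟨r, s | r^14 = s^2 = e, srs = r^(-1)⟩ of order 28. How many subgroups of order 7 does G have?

1

|G| = 28 and 7 | 28, so subgroups of order 7 are possible by Lagrange.
The subgroups of order 7 are: {e, r^2, r^4, r^6, r^8, r^10, r^12}.
So G has 1 subgroup of order 7.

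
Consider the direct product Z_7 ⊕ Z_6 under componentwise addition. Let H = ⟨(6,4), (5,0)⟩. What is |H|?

21

|⟨(6,4)⟩| = 21 and |⟨(5,0)⟩| = 7, so |H| is a multiple of lcm(21, 7) = 21 and divides |G| = 42.
Closing under the operation: H = {(0,0), (0,2), (0,4), (1,0), (1,2), (1,4), (2,0), (2,2), (2,4), (3,0), (3,2), (3,4), (4,0), (4,2), (4,4), (5,0), (5,2), (5,4), (6,0), (6,2), (6,4)}, so |H| = 21.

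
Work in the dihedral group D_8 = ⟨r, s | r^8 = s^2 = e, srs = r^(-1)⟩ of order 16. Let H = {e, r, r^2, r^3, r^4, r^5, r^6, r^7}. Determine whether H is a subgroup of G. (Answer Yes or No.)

Yes

|H| = 8 divides |G| = 16, consistent with Lagrange.
H contains the identity, every element's inverse is in H, and H is closed under ·: it is a subgroup.
In fact H = ⟨r^7⟩.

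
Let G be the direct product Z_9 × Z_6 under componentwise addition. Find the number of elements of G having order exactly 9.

An element (a,b) has order lcm(ord(a), ord(b)); count pairs with lcm equal to 9.
Enumerating gives 18 such elements.

18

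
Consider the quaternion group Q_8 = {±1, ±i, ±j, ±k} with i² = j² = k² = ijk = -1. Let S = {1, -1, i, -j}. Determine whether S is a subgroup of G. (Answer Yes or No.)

-j ∈ S but its inverse j ∉ S, so S is not a subgroup.

No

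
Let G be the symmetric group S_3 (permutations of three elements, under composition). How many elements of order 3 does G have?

2

The elements of order 3 are: (1 2 3), (1 3 2).
That's 2.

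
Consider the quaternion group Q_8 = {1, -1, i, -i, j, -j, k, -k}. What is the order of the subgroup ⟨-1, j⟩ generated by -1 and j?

4

|⟨-1⟩| = 2 and |⟨j⟩| = 4, so |H| is a multiple of lcm(2, 4) = 4 and divides |G| = 8.
Closing under the operation: H = {1, -1, j, -j}, so |H| = 4.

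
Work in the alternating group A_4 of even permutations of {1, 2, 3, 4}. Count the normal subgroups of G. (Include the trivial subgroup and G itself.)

3

G has 10 subgroups. Checking conjugation-invariance by order — order 1: 1/1 normal; order 2: 0/3 normal; order 3: 0/4 normal; order 4: 1/1 normal; order 12: 1/1 normal.
Total normal subgroups: 3.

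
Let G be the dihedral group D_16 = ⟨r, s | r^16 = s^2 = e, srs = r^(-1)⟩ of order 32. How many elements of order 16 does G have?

8

The elements of order 16 are: r, r^3, r^5, r^7, r^9, r^11, r^13, r^15.
That's 8.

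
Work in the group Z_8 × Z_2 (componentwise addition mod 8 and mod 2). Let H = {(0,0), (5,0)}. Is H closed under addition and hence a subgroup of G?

(5,0) ∈ H but its inverse (3,0) ∉ H, so H is not a subgroup.

No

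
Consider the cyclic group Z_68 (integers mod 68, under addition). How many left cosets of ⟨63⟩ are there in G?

1

|⟨63⟩| = 68 and |G| = 68.
By Lagrange, [G : H] = |G|/|H| = 68/68 = 1.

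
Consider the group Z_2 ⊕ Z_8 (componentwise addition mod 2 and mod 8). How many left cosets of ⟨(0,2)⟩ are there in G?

|⟨(0,2)⟩| = 4 and |G| = 16.
By Lagrange, [G : H] = |G|/|H| = 16/4 = 4.

4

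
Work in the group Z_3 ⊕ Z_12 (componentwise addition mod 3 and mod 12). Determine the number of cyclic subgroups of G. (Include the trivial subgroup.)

15

A cyclic subgroup of order d is generated by each of its φ(d) elements of order d, so the cyclic subgroups of order d number (#elements of order d)/φ(d).
Cyclic subgroups by order — order 1: 1; order 2: 1; order 3: 4; order 4: 1; order 6: 4; order 12: 4.
Total: 15.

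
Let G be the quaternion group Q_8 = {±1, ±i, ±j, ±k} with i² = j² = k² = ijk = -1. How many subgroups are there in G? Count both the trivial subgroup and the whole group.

|G| = 8, so by Lagrange every subgroup order divides 8. Divisors: 1, 2, 4, 8.
Subgroups by order — order 1: 1; order 2: 1; order 4: 3; order 8: 1.
Total: 1 + 1 + 3 + 1 = 6.

6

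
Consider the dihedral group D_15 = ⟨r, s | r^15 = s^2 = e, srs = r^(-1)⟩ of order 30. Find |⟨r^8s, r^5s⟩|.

10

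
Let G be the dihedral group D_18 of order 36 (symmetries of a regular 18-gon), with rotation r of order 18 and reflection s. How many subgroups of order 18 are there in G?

3

|G| = 36 and 18 | 36, so subgroups of order 18 are possible by Lagrange.
The subgroups of order 18 are: {e, r, r^2, r^3, r^4, r^5, r^6, r^7, r^8, r^9, r^10, r^11, r^12, r^13, r^14, r^15, r^16, r^17}; {e, r^2, r^4, r^6, r^8, r^10, r^12, r^14, r^16, s, r^2s, r^4s, r^6s, r^8s, r^10s, r^12s, r^14s, r^16s}; {e, r^2, r^4, r^6, r^8, r^10, r^12, r^14, r^16, rs, r^3s, r^5s, r^7s, r^9s, r^11s, r^13s, r^15s, r^17s}.
So G has 3 subgroups of order 18.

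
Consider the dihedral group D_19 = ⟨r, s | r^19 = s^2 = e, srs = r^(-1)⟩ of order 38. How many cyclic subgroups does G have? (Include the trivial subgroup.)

21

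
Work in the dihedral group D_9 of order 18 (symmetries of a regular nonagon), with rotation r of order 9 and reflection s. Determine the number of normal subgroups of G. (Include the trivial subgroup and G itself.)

G has 16 subgroups. Checking conjugation-invariance by order — order 1: 1/1 normal; order 2: 0/9 normal; order 3: 1/1 normal; order 6: 0/3 normal; order 9: 1/1 normal; order 18: 1/1 normal.
Total normal subgroups: 4.

4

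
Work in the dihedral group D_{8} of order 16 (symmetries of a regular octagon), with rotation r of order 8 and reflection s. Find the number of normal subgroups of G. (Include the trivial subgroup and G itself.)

7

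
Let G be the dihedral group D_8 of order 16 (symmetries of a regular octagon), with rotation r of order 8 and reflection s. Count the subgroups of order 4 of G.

5

|G| = 16 and 4 | 16, so subgroups of order 4 are possible by Lagrange.
The subgroups of order 4 are: {e, r^2, r^4, r^6}; {e, r^4, r^2s, r^6s}; {e, r^4, r^3s, r^7s}; {e, r^4, s, r^4s}; … (5 in all).
So G has 5 subgroups of order 4.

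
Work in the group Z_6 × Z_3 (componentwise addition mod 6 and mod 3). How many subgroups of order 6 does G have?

|G| = 18 and 6 | 18, so subgroups of order 6 are possible by Lagrange.
The subgroups of order 6 are: {(0,0), (0,1), (0,2), (3,0), (3,1), (3,2)}; {(0,0), (1,0), (2,0), (3,0), (4,0), (5,0)}; {(0,0), (1,1), (2,2), (3,0), (4,1), (5,2)}; {(0,0), (1,2), (2,1), (3,0), (4,2), (5,1)}.
So G has 4 subgroups of order 6.

4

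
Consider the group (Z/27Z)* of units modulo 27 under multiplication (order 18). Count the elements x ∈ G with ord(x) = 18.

6

The elements of order 18 are: 2, 5, 11, 14, 20, 23.
That's 6.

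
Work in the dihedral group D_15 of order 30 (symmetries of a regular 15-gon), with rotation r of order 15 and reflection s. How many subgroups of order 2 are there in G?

15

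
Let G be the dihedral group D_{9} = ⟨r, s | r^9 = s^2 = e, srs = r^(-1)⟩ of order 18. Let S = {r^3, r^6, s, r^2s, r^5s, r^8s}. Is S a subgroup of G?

No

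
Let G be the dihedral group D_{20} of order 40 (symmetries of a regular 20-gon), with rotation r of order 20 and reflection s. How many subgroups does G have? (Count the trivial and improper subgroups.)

48

|G| = 40, so by Lagrange every subgroup order divides 40. Divisors: 1, 2, 4, 5, 8, 10, 20, 40.
Subgroups by order — order 1: 1; order 2: 21; order 4: 11; order 5: 1; order 8: 5; order 10: 5; order 20: 3; order 40: 1.
Total: 1 + 21 + 11 + 1 + 5 + 5 + 3 + 1 = 48.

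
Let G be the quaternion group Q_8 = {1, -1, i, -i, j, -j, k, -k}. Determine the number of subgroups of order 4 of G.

3

|G| = 8 and 4 | 8, so subgroups of order 4 are possible by Lagrange.
The subgroups of order 4 are: {1, -1, i, -i}; {1, -1, j, -j}; {1, -1, k, -k}.
So G has 3 subgroups of order 4.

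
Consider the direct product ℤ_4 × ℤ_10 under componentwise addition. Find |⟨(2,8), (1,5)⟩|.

20

|⟨(2,8)⟩| = 10 and |⟨(1,5)⟩| = 4, so |H| is a multiple of lcm(10, 4) = 20 and divides |G| = 40.
Closing under the operation: H = {(0,0), (0,2), (0,4), (0,6), (0,8), (1,1), (1,3), (1,5), (1,7), (1,9), (2,0), (2,2), (2,4), (2,6), (2,8), (3,1), (3,3), (3,5), (3,7), (3,9)}, so |H| = 20.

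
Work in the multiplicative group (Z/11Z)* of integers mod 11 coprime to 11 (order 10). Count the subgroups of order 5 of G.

1

|G| = 10 and 5 | 10, so subgroups of order 5 are possible by Lagrange.
The subgroups of order 5 are: {1, 3, 4, 5, 9}.
So G has 1 subgroup of order 5.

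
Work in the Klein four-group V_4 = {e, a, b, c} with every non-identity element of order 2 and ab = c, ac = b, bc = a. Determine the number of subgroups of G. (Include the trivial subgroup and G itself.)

5

|G| = 4, so by Lagrange every subgroup order divides 4. Divisors: 1, 2, 4.
Subgroups by order — order 1: 1; order 2: 3; order 4: 1.
Total: 1 + 3 + 1 = 5.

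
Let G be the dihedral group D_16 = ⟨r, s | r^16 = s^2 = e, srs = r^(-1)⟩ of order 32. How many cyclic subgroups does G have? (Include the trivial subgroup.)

Group the elements of G by the cyclic subgroup they generate; each cyclic subgroup of order d accounts for φ(d) elements.
Cyclic subgroups by order — order 1: 1; order 2: 17; order 4: 1; order 8: 1; order 16: 1.
Total: 21.

21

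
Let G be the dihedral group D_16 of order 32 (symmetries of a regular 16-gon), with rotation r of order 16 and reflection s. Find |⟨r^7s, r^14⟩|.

|⟨r^7s⟩| = 2 and |⟨r^14⟩| = 8, so |H| is a multiple of lcm(2, 8) = 8 and divides |G| = 32.
Closing under the operation: H = {e, r^2, r^4, r^6, r^8, r^10, r^12, r^14, rs, r^3s, r^5s, r^7s, r^9s, r^11s, r^13s, r^15s}, so |H| = 16.

16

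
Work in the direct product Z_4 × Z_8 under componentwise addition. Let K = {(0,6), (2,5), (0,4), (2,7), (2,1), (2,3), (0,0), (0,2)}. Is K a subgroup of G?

Yes

|K| = 8 divides |G| = 32, consistent with Lagrange.
K contains the identity, every element's inverse is in K, and K is closed under +: it is a subgroup.
In fact K = ⟨(2,1)⟩.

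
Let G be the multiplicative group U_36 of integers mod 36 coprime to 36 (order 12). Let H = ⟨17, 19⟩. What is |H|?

4

|⟨17⟩| = 2 and |⟨19⟩| = 2, so |H| is a multiple of lcm(2, 2) = 2 and divides |G| = 12.
Closing under the operation: H = {1, 17, 19, 35}, so |H| = 4.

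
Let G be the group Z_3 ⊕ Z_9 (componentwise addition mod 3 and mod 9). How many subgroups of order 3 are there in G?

|G| = 27 and 3 | 27, so subgroups of order 3 are possible by Lagrange.
The subgroups of order 3 are: {(0,0), (0,3), (0,6)}; {(0,0), (1,0), (2,0)}; {(0,0), (1,3), (2,6)}; {(0,0), (1,6), (2,3)}.
So G has 4 subgroups of order 3.

4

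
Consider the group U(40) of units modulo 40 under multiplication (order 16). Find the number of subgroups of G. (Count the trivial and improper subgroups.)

|G| = 16, so by Lagrange every subgroup order divides 16. Divisors: 1, 2, 4, 8, 16.
Subgroups by order — order 1: 1; order 2: 7; order 4: 11; order 8: 7; order 16: 1.
Total: 1 + 7 + 11 + 7 + 1 = 27.

27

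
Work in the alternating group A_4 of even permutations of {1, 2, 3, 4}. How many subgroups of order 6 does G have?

0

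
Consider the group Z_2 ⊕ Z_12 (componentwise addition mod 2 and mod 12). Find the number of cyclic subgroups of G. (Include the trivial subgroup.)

A cyclic subgroup of order d is generated by each of its φ(d) elements of order d, so the cyclic subgroups of order d number (#elements of order d)/φ(d).
Cyclic subgroups by order — order 1: 1; order 2: 3; order 3: 1; order 4: 2; order 6: 3; order 12: 2.
Total: 12.

12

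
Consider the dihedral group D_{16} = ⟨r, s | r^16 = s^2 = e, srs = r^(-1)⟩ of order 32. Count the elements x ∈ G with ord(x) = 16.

8

The elements of order 16 are: r, r^3, r^5, r^7, r^9, r^11, r^13, r^15.
That's 8.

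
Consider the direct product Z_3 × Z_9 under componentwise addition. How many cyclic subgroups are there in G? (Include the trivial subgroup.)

Each element a generates a cyclic subgroup ⟨a⟩; distinct elements may generate the same one (a cyclic group of order d has φ(d) generators).
Cyclic subgroups by order — order 1: 1; order 3: 4; order 9: 3.
Total: 8.

8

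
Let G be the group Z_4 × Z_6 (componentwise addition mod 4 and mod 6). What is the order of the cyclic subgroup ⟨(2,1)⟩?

6

The order of (2,1) in Z_4 × Z_6 is lcm(ord(2) in Z_4, ord(1) in Z_6).
ord(2) = 2 and ord(1) = 6, so |⟨(2,1)⟩| = lcm(2, 6) = 6.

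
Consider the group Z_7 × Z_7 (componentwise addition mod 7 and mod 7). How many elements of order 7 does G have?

An element (a,b) has order lcm(ord(a), ord(b)); count pairs with lcm equal to 7.
Enumerating gives 48 such elements.

48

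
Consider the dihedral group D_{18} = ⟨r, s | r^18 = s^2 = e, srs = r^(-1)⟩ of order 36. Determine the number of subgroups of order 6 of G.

7

|G| = 36 and 6 | 36, so subgroups of order 6 are possible by Lagrange.
The subgroups of order 6 are: {e, r^6, r^12, r^4s, r^10s, r^16s}; {e, r^6, r^12, r^5s, r^11s, r^17s}; {e, r^6, r^12, s, r^6s, r^12s}; {e, r^6, r^12, rs, r^7s, r^13s}; … (7 in all).
So G has 7 subgroups of order 6.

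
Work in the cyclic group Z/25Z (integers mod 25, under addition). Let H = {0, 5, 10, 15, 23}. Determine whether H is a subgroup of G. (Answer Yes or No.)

5 ∈ H but its inverse 20 ∉ H, so H is not a subgroup.

No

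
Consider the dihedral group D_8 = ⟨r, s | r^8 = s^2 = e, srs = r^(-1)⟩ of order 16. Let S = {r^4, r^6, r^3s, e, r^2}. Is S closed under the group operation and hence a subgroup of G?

|S| = 5 does not divide |G| = 16, so by Lagrange S is not a subgroup.

No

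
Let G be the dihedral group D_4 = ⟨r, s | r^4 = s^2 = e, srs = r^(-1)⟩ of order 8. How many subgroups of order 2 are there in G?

5

|G| = 8 and 2 | 8, so subgroups of order 2 are possible by Lagrange.
The subgroups of order 2 are: {e, r^2}; {e, r^2s}; {e, r^3s}; {e, rs}; … (5 in all).
So G has 5 subgroups of order 2.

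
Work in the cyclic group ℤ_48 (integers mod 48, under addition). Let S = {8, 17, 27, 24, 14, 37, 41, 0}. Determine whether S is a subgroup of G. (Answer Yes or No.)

No

17 ∈ S but its inverse 31 ∉ S, so S is not a subgroup.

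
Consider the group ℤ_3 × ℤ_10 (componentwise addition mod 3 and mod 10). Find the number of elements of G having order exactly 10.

4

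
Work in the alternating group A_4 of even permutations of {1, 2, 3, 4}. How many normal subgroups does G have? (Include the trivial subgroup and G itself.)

3

G has 10 subgroups. Checking conjugation-invariance by order — order 1: 1/1 normal; order 2: 0/3 normal; order 3: 0/4 normal; order 4: 1/1 normal; order 12: 1/1 normal.
Total normal subgroups: 3.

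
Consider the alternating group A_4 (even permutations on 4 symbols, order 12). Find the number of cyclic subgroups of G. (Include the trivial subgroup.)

Group the elements of G by the cyclic subgroup they generate; each cyclic subgroup of order d accounts for φ(d) elements.
Cyclic subgroups by order — order 1: 1; order 2: 3; order 3: 4.
Total: 8.

8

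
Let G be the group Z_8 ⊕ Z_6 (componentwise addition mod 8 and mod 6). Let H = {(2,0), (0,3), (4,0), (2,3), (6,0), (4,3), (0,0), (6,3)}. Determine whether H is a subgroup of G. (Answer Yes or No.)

Yes

|H| = 8 divides |G| = 48, consistent with Lagrange.
H contains the identity, every element's inverse is in H, and H is closed under +: it is a subgroup.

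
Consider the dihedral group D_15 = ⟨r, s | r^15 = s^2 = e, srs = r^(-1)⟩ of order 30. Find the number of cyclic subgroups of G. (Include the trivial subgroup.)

19

Group the elements of G by the cyclic subgroup they generate; each cyclic subgroup of order d accounts for φ(d) elements.
Cyclic subgroups by order — order 1: 1; order 2: 15; order 3: 1; order 5: 1; order 15: 1.
Total: 19.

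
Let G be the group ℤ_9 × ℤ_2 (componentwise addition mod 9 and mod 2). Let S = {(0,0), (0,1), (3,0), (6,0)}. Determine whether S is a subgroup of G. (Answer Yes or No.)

No

|S| = 4 does not divide |G| = 18, so by Lagrange S is not a subgroup.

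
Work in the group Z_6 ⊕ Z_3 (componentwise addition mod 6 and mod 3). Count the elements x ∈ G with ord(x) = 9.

An element (a,b) has order lcm(ord(a), ord(b)); count pairs with lcm equal to 9.
Enumerating gives 0 such elements.

0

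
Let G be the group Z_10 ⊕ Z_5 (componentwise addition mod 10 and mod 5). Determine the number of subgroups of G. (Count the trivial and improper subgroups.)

16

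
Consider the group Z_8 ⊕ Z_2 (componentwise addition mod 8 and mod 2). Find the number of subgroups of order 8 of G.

3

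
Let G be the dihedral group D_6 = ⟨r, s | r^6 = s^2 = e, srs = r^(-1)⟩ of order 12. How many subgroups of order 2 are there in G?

7

|G| = 12 and 2 | 12, so subgroups of order 2 are possible by Lagrange.
The subgroups of order 2 are: {e, r^2s}; {e, r^3}; {e, r^3s}; {e, r^4s}; … (7 in all).
So G has 7 subgroups of order 2.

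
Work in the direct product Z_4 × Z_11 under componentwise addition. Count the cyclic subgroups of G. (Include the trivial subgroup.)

Each element a generates a cyclic subgroup ⟨a⟩; distinct elements may generate the same one (a cyclic group of order d has φ(d) generators).
Cyclic subgroups by order — order 1: 1; order 2: 1; order 4: 1; order 11: 1; order 22: 1; order 44: 1.
Total: 6.

6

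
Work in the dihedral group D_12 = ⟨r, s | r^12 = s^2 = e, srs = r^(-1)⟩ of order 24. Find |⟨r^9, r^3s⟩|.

8

|⟨r^9⟩| = 4 and |⟨r^3s⟩| = 2, so |H| is a multiple of lcm(4, 2) = 4 and divides |G| = 24.
Closing under the operation: H = {e, r^3, r^6, r^9, s, r^3s, r^6s, r^9s}, so |H| = 8.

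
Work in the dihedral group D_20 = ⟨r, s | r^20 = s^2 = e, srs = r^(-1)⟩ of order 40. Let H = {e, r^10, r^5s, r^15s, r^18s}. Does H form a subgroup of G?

No

Closure fails: r^10 · r^18s = r^8s ∉ H. So H is not a subgroup.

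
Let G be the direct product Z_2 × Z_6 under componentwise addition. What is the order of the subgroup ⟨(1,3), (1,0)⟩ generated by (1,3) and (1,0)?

|⟨(1,3)⟩| = 2 and |⟨(1,0)⟩| = 2, so |H| is a multiple of lcm(2, 2) = 2 and divides |G| = 12.
Closing under the operation: H = {(0,0), (0,3), (1,0), (1,3)}, so |H| = 4.

4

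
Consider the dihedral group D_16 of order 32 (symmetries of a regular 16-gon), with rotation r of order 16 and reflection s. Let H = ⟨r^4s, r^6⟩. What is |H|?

|⟨r^4s⟩| = 2 and |⟨r^6⟩| = 8, so |H| is a multiple of lcm(2, 8) = 8 and divides |G| = 32.
Closing under the operation: H = {e, r^2, r^4, r^6, r^8, r^10, r^12, r^14, s, r^2s, r^4s, r^6s, r^8s, r^10s, r^12s, r^14s}, so |H| = 16.

16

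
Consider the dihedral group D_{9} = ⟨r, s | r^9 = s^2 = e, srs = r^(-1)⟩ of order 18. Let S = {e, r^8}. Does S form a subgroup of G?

r^8 ∈ S but its inverse r ∉ S, so S is not a subgroup.

No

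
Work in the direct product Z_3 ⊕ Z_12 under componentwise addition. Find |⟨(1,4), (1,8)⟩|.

|⟨(1,4)⟩| = 3 and |⟨(1,8)⟩| = 3, so |H| is a multiple of lcm(3, 3) = 3 and divides |G| = 36.
Closing under the operation: H = {(0,0), (0,4), (0,8), (1,0), (1,4), (1,8), (2,0), (2,4), (2,8)}, so |H| = 9.

9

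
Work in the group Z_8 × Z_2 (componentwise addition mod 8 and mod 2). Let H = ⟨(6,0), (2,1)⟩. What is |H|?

|⟨(6,0)⟩| = 4 and |⟨(2,1)⟩| = 4, so |H| is a multiple of lcm(4, 4) = 4 and divides |G| = 16.
Closing under the operation: H = {(0,0), (0,1), (2,0), (2,1), (4,0), (4,1), (6,0), (6,1)}, so |H| = 8.

8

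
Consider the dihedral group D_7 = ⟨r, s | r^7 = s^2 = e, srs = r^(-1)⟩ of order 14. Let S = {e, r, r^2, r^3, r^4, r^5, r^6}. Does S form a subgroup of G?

Yes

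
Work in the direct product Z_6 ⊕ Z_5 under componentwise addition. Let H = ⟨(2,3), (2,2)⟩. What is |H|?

|⟨(2,3)⟩| = 15 and |⟨(2,2)⟩| = 15, so |H| is a multiple of lcm(15, 15) = 15 and divides |G| = 30.
Closing under the operation: H = {(0,0), (0,1), (0,2), (0,3), (0,4), (2,0), (2,1), (2,2), (2,3), (2,4), (4,0), (4,1), (4,2), (4,3), (4,4)}, so |H| = 15.

15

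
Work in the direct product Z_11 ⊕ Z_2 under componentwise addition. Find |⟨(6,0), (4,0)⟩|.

11

|⟨(6,0)⟩| = 11 and |⟨(4,0)⟩| = 11, so |H| is a multiple of lcm(11, 11) = 11 and divides |G| = 22.
Closing under the operation: H = {(0,0), (1,0), (2,0), (3,0), (4,0), (5,0), (6,0), (7,0), (8,0), (9,0), (10,0)}, so |H| = 11.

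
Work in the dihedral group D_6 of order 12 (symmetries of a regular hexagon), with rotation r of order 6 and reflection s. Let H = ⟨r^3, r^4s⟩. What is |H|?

|⟨r^3⟩| = 2 and |⟨r^4s⟩| = 2, so |H| is a multiple of lcm(2, 2) = 2 and divides |G| = 12.
Closing under the operation: H = {e, r^3, rs, r^4s}, so |H| = 4.

4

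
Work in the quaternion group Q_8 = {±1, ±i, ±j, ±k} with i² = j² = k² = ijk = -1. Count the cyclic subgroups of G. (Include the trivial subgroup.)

5

Each element a generates a cyclic subgroup ⟨a⟩; distinct elements may generate the same one (a cyclic group of order d has φ(d) generators).
Cyclic subgroups by order — order 1: 1; order 2: 1; order 4: 3.
Total: 5.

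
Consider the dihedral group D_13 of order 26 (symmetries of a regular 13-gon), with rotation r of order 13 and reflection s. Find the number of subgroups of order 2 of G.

13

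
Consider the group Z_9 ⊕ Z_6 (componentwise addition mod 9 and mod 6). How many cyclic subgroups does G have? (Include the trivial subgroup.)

Each element a generates a cyclic subgroup ⟨a⟩; distinct elements may generate the same one (a cyclic group of order d has φ(d) generators).
Cyclic subgroups by order — order 1: 1; order 2: 1; order 3: 4; order 6: 4; order 9: 3; order 18: 3.
Total: 16.

16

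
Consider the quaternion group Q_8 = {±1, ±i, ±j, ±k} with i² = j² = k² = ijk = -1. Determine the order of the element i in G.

Computing powers of i: the smallest k with (i)^k = e is k = 4.

4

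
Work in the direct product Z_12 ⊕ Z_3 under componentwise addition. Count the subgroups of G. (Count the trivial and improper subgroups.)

18

|G| = 36, so by Lagrange every subgroup order divides 36. Divisors: 1, 2, 3, 4, 6, 9, 12, 18, 36.
Subgroups by order — order 1: 1; order 2: 1; order 3: 4; order 4: 1; order 6: 4; order 9: 1; order 12: 4; order 18: 1; order 36: 1.
Total: 1 + 1 + 4 + 1 + 4 + 1 + 4 + 1 + 1 = 18.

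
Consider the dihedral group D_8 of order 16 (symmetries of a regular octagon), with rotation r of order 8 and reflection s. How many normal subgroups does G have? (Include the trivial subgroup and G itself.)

G has 19 subgroups. Checking conjugation-invariance by order — order 1: 1/1 normal; order 2: 1/9 normal; order 4: 1/5 normal; order 8: 3/3 normal; order 16: 1/1 normal.
Total normal subgroups: 7.

7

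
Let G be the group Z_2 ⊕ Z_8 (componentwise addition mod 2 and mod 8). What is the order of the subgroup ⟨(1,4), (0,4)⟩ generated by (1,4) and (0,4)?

|⟨(1,4)⟩| = 2 and |⟨(0,4)⟩| = 2, so |H| is a multiple of lcm(2, 2) = 2 and divides |G| = 16.
Closing under the operation: H = {(0,0), (0,4), (1,0), (1,4)}, so |H| = 4.

4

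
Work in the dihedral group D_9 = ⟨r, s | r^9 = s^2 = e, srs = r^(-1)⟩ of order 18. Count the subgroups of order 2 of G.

|G| = 18 and 2 | 18, so subgroups of order 2 are possible by Lagrange.
The subgroups of order 2 are: {e, r^2s}; {e, r^3s}; {e, r^4s}; {e, r^5s}; … (9 in all).
So G has 9 subgroups of order 2.

9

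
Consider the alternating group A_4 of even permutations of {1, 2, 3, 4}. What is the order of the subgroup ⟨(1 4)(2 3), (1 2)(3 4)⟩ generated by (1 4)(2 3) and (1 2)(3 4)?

|⟨(1 4)(2 3)⟩| = 2 and |⟨(1 2)(3 4)⟩| = 2, so |H| is a multiple of lcm(2, 2) = 2 and divides |G| = 12.
Closing under the operation: H = {e, (1 2)(3 4), (1 3)(2 4), (1 4)(2 3)}, so |H| = 4.

4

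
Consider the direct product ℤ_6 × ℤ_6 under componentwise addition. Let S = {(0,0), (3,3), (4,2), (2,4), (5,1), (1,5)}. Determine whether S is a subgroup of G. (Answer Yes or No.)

Yes

|S| = 6 divides |G| = 36, consistent with Lagrange.
S contains the identity, every element's inverse is in S, and S is closed under +: it is a subgroup.
In fact S = ⟨(1,5)⟩.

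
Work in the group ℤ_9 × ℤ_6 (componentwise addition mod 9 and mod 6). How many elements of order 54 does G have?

0

An element (a,b) has order lcm(ord(a), ord(b)); count pairs with lcm equal to 54.
Enumerating gives 0 such elements.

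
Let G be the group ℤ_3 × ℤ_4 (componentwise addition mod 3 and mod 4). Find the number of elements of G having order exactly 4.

An element (a,b) has order lcm(ord(a), ord(b)); count pairs with lcm equal to 4.
Enumerating gives 2 such elements.

2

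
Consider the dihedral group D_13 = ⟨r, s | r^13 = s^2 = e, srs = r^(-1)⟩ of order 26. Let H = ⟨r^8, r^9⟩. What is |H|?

13

|⟨r^8⟩| = 13 and |⟨r^9⟩| = 13, so |H| is a multiple of lcm(13, 13) = 13 and divides |G| = 26.
Closing under the operation: H = {e, r, r^2, r^3, r^4, r^5, r^6, r^7, r^8, r^9, r^10, r^11, r^12}, so |H| = 13.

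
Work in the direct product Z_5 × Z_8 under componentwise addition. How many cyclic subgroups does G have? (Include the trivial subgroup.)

Group the elements of G by the cyclic subgroup they generate; each cyclic subgroup of order d accounts for φ(d) elements.
Cyclic subgroups by order — order 1: 1; order 2: 1; order 4: 1; order 5: 1; order 8: 1; order 10: 1; order 20: 1; order 40: 1.
Total: 8.

8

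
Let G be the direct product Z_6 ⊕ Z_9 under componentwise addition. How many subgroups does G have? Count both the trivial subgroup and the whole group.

|G| = 54, so by Lagrange every subgroup order divides 54. Divisors: 1, 2, 3, 6, 9, 18, 27, 54.
Subgroups by order — order 1: 1; order 2: 1; order 3: 4; order 6: 4; order 9: 4; order 18: 4; order 27: 1; order 54: 1.
Total: 1 + 1 + 4 + 4 + 4 + 4 + 1 + 1 = 20.

20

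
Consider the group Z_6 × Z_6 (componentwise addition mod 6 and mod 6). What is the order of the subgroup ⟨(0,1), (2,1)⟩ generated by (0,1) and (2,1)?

18

|⟨(0,1)⟩| = 6 and |⟨(2,1)⟩| = 6, so |H| is a multiple of lcm(6, 6) = 6 and divides |G| = 36.
Closing under the operation: H = {(0,0), (0,1), (0,2), (0,3), (0,4), (0,5), (2,0), (2,1), (2,2), (2,3), (2,4), (2,5), (4,0), (4,1), (4,2), (4,3), (4,4), (4,5)}, so |H| = 18.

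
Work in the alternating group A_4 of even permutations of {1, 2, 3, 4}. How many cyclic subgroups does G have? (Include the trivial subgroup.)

8

Group the elements of G by the cyclic subgroup they generate; each cyclic subgroup of order d accounts for φ(d) elements.
Cyclic subgroups by order — order 1: 1; order 2: 3; order 3: 4.
Total: 8.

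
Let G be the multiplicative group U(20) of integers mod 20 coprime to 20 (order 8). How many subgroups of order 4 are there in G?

|G| = 8 and 4 | 8, so subgroups of order 4 are possible by Lagrange.
The subgroups of order 4 are: {1, 9, 11, 19}; {1, 9, 13, 17}; {1, 3, 7, 9}.
So G has 3 subgroups of order 4.

3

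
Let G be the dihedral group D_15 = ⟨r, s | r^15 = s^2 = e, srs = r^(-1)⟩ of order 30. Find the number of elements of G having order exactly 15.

The elements of order 15 are: r, r^2, r^4, r^7, r^8, r^11, r^13, r^14.
That's 8.

8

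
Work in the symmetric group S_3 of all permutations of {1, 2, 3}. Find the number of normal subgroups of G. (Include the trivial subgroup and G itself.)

G has 6 subgroups. Checking conjugation-invariance by order — order 1: 1/1 normal; order 2: 0/3 normal; order 3: 1/1 normal; order 6: 1/1 normal.
Total normal subgroups: 3.

3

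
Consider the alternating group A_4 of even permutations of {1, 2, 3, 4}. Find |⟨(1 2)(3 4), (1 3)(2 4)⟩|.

|⟨(1 2)(3 4)⟩| = 2 and |⟨(1 3)(2 4)⟩| = 2, so |H| is a multiple of lcm(2, 2) = 2 and divides |G| = 12.
Closing under the operation: H = {e, (1 2)(3 4), (1 3)(2 4), (1 4)(2 3)}, so |H| = 4.

4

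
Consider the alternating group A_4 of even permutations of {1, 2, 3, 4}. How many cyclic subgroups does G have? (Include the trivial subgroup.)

Each element a generates a cyclic subgroup ⟨a⟩; distinct elements may generate the same one (a cyclic group of order d has φ(d) generators).
Cyclic subgroups by order — order 1: 1; order 2: 3; order 3: 4.
Total: 8.

8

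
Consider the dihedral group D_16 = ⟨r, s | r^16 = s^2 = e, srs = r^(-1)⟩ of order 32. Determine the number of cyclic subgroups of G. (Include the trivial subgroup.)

21

A cyclic subgroup of order d is generated by each of its φ(d) elements of order d, so the cyclic subgroups of order d number (#elements of order d)/φ(d).
Cyclic subgroups by order — order 1: 1; order 2: 17; order 4: 1; order 8: 1; order 16: 1.
Total: 21.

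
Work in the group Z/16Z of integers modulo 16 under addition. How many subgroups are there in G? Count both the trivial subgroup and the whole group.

5

A cyclic group of order 16 has exactly one subgroup for each divisor of 16.
Divisors of 16: 1, 2, 4, 8, 16.
So Z/16Z has 5 subgroups.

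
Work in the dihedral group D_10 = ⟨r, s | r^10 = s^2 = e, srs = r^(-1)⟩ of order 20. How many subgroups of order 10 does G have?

3

|G| = 20 and 10 | 20, so subgroups of order 10 are possible by Lagrange.
The subgroups of order 10 are: {e, r, r^2, r^3, r^4, r^5, r^6, r^7, r^8, r^9}; {e, r^2, r^4, r^6, r^8, s, r^2s, r^4s, r^6s, r^8s}; {e, r^2, r^4, r^6, r^8, rs, r^3s, r^5s, r^7s, r^9s}.
So G has 3 subgroups of order 10.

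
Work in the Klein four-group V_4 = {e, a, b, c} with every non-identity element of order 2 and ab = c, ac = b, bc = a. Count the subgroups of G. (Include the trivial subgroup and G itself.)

5

|G| = 4, so by Lagrange every subgroup order divides 4. Divisors: 1, 2, 4.
Subgroups by order — order 1: 1; order 2: 3; order 4: 1.
Total: 1 + 3 + 1 = 5.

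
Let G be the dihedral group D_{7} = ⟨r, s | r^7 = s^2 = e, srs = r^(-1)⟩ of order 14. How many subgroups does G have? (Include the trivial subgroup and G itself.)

|G| = 14, so by Lagrange every subgroup order divides 14. Divisors: 1, 2, 7, 14.
Subgroups by order — order 1: 1; order 2: 7; order 7: 1; order 14: 1.
Total: 1 + 7 + 1 + 1 = 10.

10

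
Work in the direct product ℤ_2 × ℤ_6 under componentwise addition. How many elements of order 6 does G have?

An element (a,b) has order lcm(ord(a), ord(b)); count pairs with lcm equal to 6.
Enumerating gives 6 such elements.

6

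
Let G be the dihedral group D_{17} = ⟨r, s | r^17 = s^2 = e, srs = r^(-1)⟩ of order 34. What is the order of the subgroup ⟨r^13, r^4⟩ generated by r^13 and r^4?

|⟨r^13⟩| = 17 and |⟨r^4⟩| = 17, so |H| is a multiple of lcm(17, 17) = 17 and divides |G| = 34.
Closing under the operation: H = {e, r, r^2, r^3, r^4, r^5, r^6, r^7, r^8, r^9, r^10, r^11, r^12, r^13, r^14, r^15, r^16}, so |H| = 17.

17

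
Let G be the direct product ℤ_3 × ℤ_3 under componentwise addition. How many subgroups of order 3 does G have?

4

|G| = 9 and 3 | 9, so subgroups of order 3 are possible by Lagrange.
The subgroups of order 3 are: {(0,0), (0,1), (0,2)}; {(0,0), (1,0), (2,0)}; {(0,0), (1,1), (2,2)}; {(0,0), (1,2), (2,1)}.
So G has 4 subgroups of order 3.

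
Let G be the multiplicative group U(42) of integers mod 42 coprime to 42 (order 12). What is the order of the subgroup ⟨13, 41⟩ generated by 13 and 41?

4

|⟨13⟩| = 2 and |⟨41⟩| = 2, so |H| is a multiple of lcm(2, 2) = 2 and divides |G| = 12.
Closing under the operation: H = {1, 13, 29, 41}, so |H| = 4.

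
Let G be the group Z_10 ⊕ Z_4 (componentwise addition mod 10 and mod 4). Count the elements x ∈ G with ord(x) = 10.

An element (a,b) has order lcm(ord(a), ord(b)); count pairs with lcm equal to 10.
Enumerating gives 12 such elements.

12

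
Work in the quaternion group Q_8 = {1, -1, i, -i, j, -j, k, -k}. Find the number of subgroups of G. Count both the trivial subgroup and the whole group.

6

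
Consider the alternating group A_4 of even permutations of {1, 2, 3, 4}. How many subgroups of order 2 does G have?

|G| = 12 and 2 | 12, so subgroups of order 2 are possible by Lagrange.
The subgroups of order 2 are: {e, (1 2)(3 4)}; {e, (1 3)(2 4)}; {e, (1 4)(2 3)}.
So G has 3 subgroups of order 2.

3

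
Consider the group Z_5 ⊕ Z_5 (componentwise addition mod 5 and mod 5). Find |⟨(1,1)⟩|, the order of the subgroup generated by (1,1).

The order of (1,1) in Z_5 × Z_5 is lcm(ord(1) in Z_5, ord(1) in Z_5).
ord(1) = 5 and ord(1) = 5, so |⟨(1,1)⟩| = lcm(5, 5) = 5.

5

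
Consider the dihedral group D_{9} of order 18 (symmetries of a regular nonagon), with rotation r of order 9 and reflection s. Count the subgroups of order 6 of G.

3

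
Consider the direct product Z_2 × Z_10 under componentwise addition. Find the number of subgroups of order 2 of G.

|G| = 20 and 2 | 20, so subgroups of order 2 are possible by Lagrange.
The subgroups of order 2 are: {(0,0), (0,5)}; {(0,0), (1,0)}; {(0,0), (1,5)}.
So G has 3 subgroups of order 2.

3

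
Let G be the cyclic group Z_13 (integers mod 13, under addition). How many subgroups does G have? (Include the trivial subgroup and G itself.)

2

Subgroups of the cyclic group Z_13 correspond bijectively to divisors of 13.
Divisors of 13: 1, 13.
So Z_13 has 2 subgroups.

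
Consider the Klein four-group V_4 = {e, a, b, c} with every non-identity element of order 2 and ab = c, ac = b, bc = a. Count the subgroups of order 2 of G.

3

|G| = 4 and 2 | 4, so subgroups of order 2 are possible by Lagrange.
The subgroups of order 2 are: {e, a}; {e, b}; {e, c}.
So G has 3 subgroups of order 2.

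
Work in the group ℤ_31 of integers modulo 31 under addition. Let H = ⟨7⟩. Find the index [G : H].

|⟨7⟩| = 31 and |G| = 31.
By Lagrange, [G : H] = |G|/|H| = 31/31 = 1.

1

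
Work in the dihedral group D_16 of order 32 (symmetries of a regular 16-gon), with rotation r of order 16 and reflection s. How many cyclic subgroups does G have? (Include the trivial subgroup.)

Group the elements of G by the cyclic subgroup they generate; each cyclic subgroup of order d accounts for φ(d) elements.
Cyclic subgroups by order — order 1: 1; order 2: 17; order 4: 1; order 8: 1; order 16: 1.
Total: 21.

21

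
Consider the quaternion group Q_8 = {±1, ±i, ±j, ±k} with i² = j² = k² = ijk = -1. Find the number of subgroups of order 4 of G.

|G| = 8 and 4 | 8, so subgroups of order 4 are possible by Lagrange.
The subgroups of order 4 are: {1, -1, i, -i}; {1, -1, j, -j}; {1, -1, k, -k}.
So G has 3 subgroups of order 4.

3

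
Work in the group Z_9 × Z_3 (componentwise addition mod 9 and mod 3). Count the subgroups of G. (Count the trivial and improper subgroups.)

10

|G| = 27, so by Lagrange every subgroup order divides 27. Divisors: 1, 3, 9, 27.
Subgroups by order — order 1: 1; order 3: 4; order 9: 4; order 27: 1.
Total: 1 + 4 + 4 + 1 = 10.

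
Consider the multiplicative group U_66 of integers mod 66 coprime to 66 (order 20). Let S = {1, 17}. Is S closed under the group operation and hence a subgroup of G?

17 ∈ S but its inverse 35 ∉ S, so S is not a subgroup.

No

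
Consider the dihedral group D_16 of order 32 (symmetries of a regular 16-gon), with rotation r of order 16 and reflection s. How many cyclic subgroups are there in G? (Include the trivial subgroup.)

Each element a generates a cyclic subgroup ⟨a⟩; distinct elements may generate the same one (a cyclic group of order d has φ(d) generators).
Cyclic subgroups by order — order 1: 1; order 2: 17; order 4: 1; order 8: 1; order 16: 1.
Total: 21.

21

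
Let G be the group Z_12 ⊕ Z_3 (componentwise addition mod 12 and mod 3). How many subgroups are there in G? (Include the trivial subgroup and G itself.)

18

|G| = 36, so by Lagrange every subgroup order divides 36. Divisors: 1, 2, 3, 4, 6, 9, 12, 18, 36.
Subgroups by order — order 1: 1; order 2: 1; order 3: 4; order 4: 1; order 6: 4; order 9: 1; order 12: 4; order 18: 1; order 36: 1.
Total: 1 + 1 + 4 + 1 + 4 + 1 + 4 + 1 + 1 = 18.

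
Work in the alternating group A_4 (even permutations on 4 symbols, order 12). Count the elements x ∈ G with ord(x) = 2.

The elements of order 2 are: (1 2)(3 4), (1 3)(2 4), (1 4)(2 3).
That's 3.

3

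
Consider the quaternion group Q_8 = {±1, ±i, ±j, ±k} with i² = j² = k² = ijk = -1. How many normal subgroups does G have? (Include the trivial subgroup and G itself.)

G has 6 subgroups. Checking conjugation-invariance by order — order 1: 1/1 normal; order 2: 1/1 normal; order 4: 3/3 normal; order 8: 1/1 normal.
Total normal subgroups: 6.

6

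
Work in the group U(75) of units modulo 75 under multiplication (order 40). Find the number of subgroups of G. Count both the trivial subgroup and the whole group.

16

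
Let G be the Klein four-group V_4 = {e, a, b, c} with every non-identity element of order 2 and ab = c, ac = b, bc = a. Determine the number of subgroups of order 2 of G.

3

|G| = 4 and 2 | 4, so subgroups of order 2 are possible by Lagrange.
The subgroups of order 2 are: {e, a}; {e, b}; {e, c}.
So G has 3 subgroups of order 2.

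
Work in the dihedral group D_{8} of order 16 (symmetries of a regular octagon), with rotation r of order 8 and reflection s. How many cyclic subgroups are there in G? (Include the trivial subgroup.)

12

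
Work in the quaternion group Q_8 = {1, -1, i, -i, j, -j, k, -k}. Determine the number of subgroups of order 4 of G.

3

|G| = 8 and 4 | 8, so subgroups of order 4 are possible by Lagrange.
The subgroups of order 4 are: {1, -1, i, -i}; {1, -1, j, -j}; {1, -1, k, -k}.
So G has 3 subgroups of order 4.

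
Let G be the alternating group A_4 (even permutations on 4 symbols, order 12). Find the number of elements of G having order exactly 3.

8

The elements of order 3 are: (2 3 4), (2 4 3), (1 2 3), (1 2 4), (1 3 2), (1 3 4), (1 4 2), (1 4 3).
That's 8.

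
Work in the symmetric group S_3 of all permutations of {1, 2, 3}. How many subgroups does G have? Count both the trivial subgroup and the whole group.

6

|G| = 6, so by Lagrange every subgroup order divides 6. Divisors: 1, 2, 3, 6.
Subgroups by order — order 1: 1; order 2: 3; order 3: 1; order 6: 1.
Total: 1 + 3 + 1 + 1 = 6.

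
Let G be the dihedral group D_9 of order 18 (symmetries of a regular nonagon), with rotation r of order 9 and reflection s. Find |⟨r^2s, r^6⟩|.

6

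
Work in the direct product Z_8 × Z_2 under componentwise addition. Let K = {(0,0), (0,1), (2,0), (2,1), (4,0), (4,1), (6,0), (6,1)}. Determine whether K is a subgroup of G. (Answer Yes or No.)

|K| = 8 divides |G| = 16, consistent with Lagrange.
K contains the identity, every element's inverse is in K, and K is closed under +: it is a subgroup.

Yes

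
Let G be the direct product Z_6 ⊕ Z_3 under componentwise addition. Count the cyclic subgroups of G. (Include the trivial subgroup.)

10

Group the elements of G by the cyclic subgroup they generate; each cyclic subgroup of order d accounts for φ(d) elements.
Cyclic subgroups by order — order 1: 1; order 2: 1; order 3: 4; order 6: 4.
Total: 10.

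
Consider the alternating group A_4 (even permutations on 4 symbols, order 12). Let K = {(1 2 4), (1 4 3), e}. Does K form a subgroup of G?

No

(1 4 3) ∈ K but its inverse (1 3 4) ∉ K, so K is not a subgroup.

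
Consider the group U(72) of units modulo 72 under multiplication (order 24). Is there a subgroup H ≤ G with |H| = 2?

2 | 24. A subgroup of order 2 is {1, 17}.

Yes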